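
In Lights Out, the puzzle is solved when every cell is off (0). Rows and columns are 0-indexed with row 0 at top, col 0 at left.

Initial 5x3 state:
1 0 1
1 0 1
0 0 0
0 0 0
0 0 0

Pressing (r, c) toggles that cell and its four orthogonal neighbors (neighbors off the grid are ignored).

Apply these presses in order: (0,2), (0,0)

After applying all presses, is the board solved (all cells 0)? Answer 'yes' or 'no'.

Answer: yes

Derivation:
After press 1 at (0,2):
1 1 0
1 0 0
0 0 0
0 0 0
0 0 0

After press 2 at (0,0):
0 0 0
0 0 0
0 0 0
0 0 0
0 0 0

Lights still on: 0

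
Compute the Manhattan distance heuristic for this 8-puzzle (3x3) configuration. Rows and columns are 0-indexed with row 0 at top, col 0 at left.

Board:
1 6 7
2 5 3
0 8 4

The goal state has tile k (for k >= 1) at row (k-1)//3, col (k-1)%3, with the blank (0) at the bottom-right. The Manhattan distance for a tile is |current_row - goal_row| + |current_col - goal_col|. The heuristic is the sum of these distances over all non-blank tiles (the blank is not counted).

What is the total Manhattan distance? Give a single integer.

Tile 1: (0,0)->(0,0) = 0
Tile 6: (0,1)->(1,2) = 2
Tile 7: (0,2)->(2,0) = 4
Tile 2: (1,0)->(0,1) = 2
Tile 5: (1,1)->(1,1) = 0
Tile 3: (1,2)->(0,2) = 1
Tile 8: (2,1)->(2,1) = 0
Tile 4: (2,2)->(1,0) = 3
Sum: 0 + 2 + 4 + 2 + 0 + 1 + 0 + 3 = 12

Answer: 12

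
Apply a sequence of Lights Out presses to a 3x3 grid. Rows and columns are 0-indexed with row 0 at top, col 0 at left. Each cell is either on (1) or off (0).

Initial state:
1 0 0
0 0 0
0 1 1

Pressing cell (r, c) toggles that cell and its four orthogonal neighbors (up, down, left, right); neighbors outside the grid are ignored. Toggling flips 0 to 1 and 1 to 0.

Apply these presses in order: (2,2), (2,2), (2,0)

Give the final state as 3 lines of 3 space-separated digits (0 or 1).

After press 1 at (2,2):
1 0 0
0 0 1
0 0 0

After press 2 at (2,2):
1 0 0
0 0 0
0 1 1

After press 3 at (2,0):
1 0 0
1 0 0
1 0 1

Answer: 1 0 0
1 0 0
1 0 1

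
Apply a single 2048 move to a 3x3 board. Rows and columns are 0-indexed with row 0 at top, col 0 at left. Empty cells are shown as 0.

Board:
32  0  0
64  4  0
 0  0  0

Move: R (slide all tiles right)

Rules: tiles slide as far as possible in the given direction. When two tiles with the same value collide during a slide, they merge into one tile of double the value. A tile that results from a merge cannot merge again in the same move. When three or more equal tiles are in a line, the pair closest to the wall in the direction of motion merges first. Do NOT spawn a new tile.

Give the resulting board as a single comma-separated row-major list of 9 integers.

Slide right:
row 0: [32, 0, 0] -> [0, 0, 32]
row 1: [64, 4, 0] -> [0, 64, 4]
row 2: [0, 0, 0] -> [0, 0, 0]

Answer: 0, 0, 32, 0, 64, 4, 0, 0, 0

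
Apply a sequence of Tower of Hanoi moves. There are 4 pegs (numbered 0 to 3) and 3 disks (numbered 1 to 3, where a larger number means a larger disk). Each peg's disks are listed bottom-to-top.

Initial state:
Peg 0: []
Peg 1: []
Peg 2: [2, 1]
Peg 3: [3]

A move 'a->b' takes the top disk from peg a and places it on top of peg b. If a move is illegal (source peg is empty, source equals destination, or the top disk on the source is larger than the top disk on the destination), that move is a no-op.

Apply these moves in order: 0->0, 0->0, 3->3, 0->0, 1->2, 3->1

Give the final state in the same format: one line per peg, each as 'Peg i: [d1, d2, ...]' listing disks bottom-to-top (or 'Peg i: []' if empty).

Answer: Peg 0: []
Peg 1: [3]
Peg 2: [2, 1]
Peg 3: []

Derivation:
After move 1 (0->0):
Peg 0: []
Peg 1: []
Peg 2: [2, 1]
Peg 3: [3]

After move 2 (0->0):
Peg 0: []
Peg 1: []
Peg 2: [2, 1]
Peg 3: [3]

After move 3 (3->3):
Peg 0: []
Peg 1: []
Peg 2: [2, 1]
Peg 3: [3]

After move 4 (0->0):
Peg 0: []
Peg 1: []
Peg 2: [2, 1]
Peg 3: [3]

After move 5 (1->2):
Peg 0: []
Peg 1: []
Peg 2: [2, 1]
Peg 3: [3]

After move 6 (3->1):
Peg 0: []
Peg 1: [3]
Peg 2: [2, 1]
Peg 3: []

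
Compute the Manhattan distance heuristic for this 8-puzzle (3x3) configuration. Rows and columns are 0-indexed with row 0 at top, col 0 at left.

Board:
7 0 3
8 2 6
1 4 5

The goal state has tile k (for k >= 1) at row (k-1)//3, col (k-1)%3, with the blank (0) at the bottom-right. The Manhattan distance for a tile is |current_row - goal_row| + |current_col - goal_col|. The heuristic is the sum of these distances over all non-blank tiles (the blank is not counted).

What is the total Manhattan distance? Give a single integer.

Tile 7: at (0,0), goal (2,0), distance |0-2|+|0-0| = 2
Tile 3: at (0,2), goal (0,2), distance |0-0|+|2-2| = 0
Tile 8: at (1,0), goal (2,1), distance |1-2|+|0-1| = 2
Tile 2: at (1,1), goal (0,1), distance |1-0|+|1-1| = 1
Tile 6: at (1,2), goal (1,2), distance |1-1|+|2-2| = 0
Tile 1: at (2,0), goal (0,0), distance |2-0|+|0-0| = 2
Tile 4: at (2,1), goal (1,0), distance |2-1|+|1-0| = 2
Tile 5: at (2,2), goal (1,1), distance |2-1|+|2-1| = 2
Sum: 2 + 0 + 2 + 1 + 0 + 2 + 2 + 2 = 11

Answer: 11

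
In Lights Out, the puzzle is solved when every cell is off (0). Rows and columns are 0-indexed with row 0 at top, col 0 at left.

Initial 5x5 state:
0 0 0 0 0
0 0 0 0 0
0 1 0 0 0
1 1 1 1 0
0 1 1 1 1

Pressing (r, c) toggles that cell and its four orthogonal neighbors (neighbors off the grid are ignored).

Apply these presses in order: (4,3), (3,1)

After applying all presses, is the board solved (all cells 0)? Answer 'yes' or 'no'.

After press 1 at (4,3):
0 0 0 0 0
0 0 0 0 0
0 1 0 0 0
1 1 1 0 0
0 1 0 0 0

After press 2 at (3,1):
0 0 0 0 0
0 0 0 0 0
0 0 0 0 0
0 0 0 0 0
0 0 0 0 0

Lights still on: 0

Answer: yes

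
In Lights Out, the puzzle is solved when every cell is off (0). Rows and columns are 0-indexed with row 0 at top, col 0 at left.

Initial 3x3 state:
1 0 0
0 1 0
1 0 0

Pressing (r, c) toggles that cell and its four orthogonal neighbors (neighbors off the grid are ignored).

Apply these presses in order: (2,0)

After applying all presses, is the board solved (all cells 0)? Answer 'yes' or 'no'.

Answer: no

Derivation:
After press 1 at (2,0):
1 0 0
1 1 0
0 1 0

Lights still on: 4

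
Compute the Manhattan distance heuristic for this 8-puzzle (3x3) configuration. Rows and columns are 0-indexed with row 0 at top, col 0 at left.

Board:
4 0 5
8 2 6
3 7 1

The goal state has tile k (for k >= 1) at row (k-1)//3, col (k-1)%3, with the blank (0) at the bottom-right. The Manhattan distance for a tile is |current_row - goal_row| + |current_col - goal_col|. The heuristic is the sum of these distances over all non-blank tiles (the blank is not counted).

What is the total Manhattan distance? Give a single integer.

Tile 4: (0,0)->(1,0) = 1
Tile 5: (0,2)->(1,1) = 2
Tile 8: (1,0)->(2,1) = 2
Tile 2: (1,1)->(0,1) = 1
Tile 6: (1,2)->(1,2) = 0
Tile 3: (2,0)->(0,2) = 4
Tile 7: (2,1)->(2,0) = 1
Tile 1: (2,2)->(0,0) = 4
Sum: 1 + 2 + 2 + 1 + 0 + 4 + 1 + 4 = 15

Answer: 15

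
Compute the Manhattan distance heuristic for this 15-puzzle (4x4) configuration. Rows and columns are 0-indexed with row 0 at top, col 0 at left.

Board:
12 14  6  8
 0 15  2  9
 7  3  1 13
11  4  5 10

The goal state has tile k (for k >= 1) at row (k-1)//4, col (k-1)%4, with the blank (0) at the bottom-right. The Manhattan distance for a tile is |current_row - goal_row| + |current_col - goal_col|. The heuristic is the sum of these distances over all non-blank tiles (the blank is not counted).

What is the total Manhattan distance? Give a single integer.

Tile 12: (0,0)->(2,3) = 5
Tile 14: (0,1)->(3,1) = 3
Tile 6: (0,2)->(1,1) = 2
Tile 8: (0,3)->(1,3) = 1
Tile 15: (1,1)->(3,2) = 3
Tile 2: (1,2)->(0,1) = 2
Tile 9: (1,3)->(2,0) = 4
Tile 7: (2,0)->(1,2) = 3
Tile 3: (2,1)->(0,2) = 3
Tile 1: (2,2)->(0,0) = 4
Tile 13: (2,3)->(3,0) = 4
Tile 11: (3,0)->(2,2) = 3
Tile 4: (3,1)->(0,3) = 5
Tile 5: (3,2)->(1,0) = 4
Tile 10: (3,3)->(2,1) = 3
Sum: 5 + 3 + 2 + 1 + 3 + 2 + 4 + 3 + 3 + 4 + 4 + 3 + 5 + 4 + 3 = 49

Answer: 49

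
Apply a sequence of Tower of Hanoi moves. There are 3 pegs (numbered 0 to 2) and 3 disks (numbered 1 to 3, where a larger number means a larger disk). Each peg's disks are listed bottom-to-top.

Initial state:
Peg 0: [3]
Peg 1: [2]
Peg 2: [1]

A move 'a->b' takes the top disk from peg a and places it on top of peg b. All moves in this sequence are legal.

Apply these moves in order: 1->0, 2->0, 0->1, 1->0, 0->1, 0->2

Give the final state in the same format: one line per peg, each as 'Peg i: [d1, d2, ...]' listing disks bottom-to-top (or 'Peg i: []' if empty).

After move 1 (1->0):
Peg 0: [3, 2]
Peg 1: []
Peg 2: [1]

After move 2 (2->0):
Peg 0: [3, 2, 1]
Peg 1: []
Peg 2: []

After move 3 (0->1):
Peg 0: [3, 2]
Peg 1: [1]
Peg 2: []

After move 4 (1->0):
Peg 0: [3, 2, 1]
Peg 1: []
Peg 2: []

After move 5 (0->1):
Peg 0: [3, 2]
Peg 1: [1]
Peg 2: []

After move 6 (0->2):
Peg 0: [3]
Peg 1: [1]
Peg 2: [2]

Answer: Peg 0: [3]
Peg 1: [1]
Peg 2: [2]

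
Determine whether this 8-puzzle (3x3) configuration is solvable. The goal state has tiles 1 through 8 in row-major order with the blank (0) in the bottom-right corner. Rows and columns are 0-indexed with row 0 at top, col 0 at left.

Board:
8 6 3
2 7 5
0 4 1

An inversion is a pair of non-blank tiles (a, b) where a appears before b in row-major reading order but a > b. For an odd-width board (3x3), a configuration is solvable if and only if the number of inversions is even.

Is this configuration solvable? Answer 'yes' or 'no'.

Inversions (pairs i<j in row-major order where tile[i] > tile[j] > 0): 21
21 is odd, so the puzzle is not solvable.

Answer: no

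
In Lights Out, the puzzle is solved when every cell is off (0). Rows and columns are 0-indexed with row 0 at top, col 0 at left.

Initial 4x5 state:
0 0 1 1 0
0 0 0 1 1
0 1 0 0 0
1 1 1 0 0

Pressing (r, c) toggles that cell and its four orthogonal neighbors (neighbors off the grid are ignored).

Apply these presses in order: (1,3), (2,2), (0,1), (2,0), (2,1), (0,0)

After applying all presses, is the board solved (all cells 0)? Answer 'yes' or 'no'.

Answer: yes

Derivation:
After press 1 at (1,3):
0 0 1 0 0
0 0 1 0 0
0 1 0 1 0
1 1 1 0 0

After press 2 at (2,2):
0 0 1 0 0
0 0 0 0 0
0 0 1 0 0
1 1 0 0 0

After press 3 at (0,1):
1 1 0 0 0
0 1 0 0 0
0 0 1 0 0
1 1 0 0 0

After press 4 at (2,0):
1 1 0 0 0
1 1 0 0 0
1 1 1 0 0
0 1 0 0 0

After press 5 at (2,1):
1 1 0 0 0
1 0 0 0 0
0 0 0 0 0
0 0 0 0 0

After press 6 at (0,0):
0 0 0 0 0
0 0 0 0 0
0 0 0 0 0
0 0 0 0 0

Lights still on: 0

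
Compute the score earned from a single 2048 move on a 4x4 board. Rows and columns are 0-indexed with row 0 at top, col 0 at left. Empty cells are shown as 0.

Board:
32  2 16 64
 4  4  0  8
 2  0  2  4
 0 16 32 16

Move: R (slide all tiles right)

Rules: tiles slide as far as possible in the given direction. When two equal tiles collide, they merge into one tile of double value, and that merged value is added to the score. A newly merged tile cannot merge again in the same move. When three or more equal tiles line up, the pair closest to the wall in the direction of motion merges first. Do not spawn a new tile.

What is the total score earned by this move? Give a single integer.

Answer: 12

Derivation:
Slide right:
row 0: [32, 2, 16, 64] -> [32, 2, 16, 64]  score +0 (running 0)
row 1: [4, 4, 0, 8] -> [0, 0, 8, 8]  score +8 (running 8)
row 2: [2, 0, 2, 4] -> [0, 0, 4, 4]  score +4 (running 12)
row 3: [0, 16, 32, 16] -> [0, 16, 32, 16]  score +0 (running 12)
Board after move:
32  2 16 64
 0  0  8  8
 0  0  4  4
 0 16 32 16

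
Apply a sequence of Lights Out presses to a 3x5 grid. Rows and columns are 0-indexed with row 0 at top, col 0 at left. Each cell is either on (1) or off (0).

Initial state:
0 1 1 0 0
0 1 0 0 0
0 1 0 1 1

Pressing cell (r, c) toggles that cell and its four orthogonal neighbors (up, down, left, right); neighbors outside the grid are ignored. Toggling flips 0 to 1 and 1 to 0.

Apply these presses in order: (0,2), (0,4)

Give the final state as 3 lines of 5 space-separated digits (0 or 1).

After press 1 at (0,2):
0 0 0 1 0
0 1 1 0 0
0 1 0 1 1

After press 2 at (0,4):
0 0 0 0 1
0 1 1 0 1
0 1 0 1 1

Answer: 0 0 0 0 1
0 1 1 0 1
0 1 0 1 1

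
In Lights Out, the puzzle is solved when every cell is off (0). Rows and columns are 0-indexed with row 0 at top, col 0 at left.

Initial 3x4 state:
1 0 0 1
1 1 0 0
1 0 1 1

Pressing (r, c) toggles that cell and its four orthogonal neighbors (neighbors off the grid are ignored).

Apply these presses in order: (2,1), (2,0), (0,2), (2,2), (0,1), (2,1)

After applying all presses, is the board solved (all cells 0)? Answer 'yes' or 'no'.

Answer: yes

Derivation:
After press 1 at (2,1):
1 0 0 1
1 0 0 0
0 1 0 1

After press 2 at (2,0):
1 0 0 1
0 0 0 0
1 0 0 1

After press 3 at (0,2):
1 1 1 0
0 0 1 0
1 0 0 1

After press 4 at (2,2):
1 1 1 0
0 0 0 0
1 1 1 0

After press 5 at (0,1):
0 0 0 0
0 1 0 0
1 1 1 0

After press 6 at (2,1):
0 0 0 0
0 0 0 0
0 0 0 0

Lights still on: 0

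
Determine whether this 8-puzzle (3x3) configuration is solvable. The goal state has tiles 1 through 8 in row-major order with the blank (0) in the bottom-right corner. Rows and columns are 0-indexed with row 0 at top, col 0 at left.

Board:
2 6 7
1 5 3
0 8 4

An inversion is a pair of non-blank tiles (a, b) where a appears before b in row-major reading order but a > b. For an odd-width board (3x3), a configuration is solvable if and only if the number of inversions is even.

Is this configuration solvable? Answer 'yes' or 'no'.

Inversions (pairs i<j in row-major order where tile[i] > tile[j] > 0): 12
12 is even, so the puzzle is solvable.

Answer: yes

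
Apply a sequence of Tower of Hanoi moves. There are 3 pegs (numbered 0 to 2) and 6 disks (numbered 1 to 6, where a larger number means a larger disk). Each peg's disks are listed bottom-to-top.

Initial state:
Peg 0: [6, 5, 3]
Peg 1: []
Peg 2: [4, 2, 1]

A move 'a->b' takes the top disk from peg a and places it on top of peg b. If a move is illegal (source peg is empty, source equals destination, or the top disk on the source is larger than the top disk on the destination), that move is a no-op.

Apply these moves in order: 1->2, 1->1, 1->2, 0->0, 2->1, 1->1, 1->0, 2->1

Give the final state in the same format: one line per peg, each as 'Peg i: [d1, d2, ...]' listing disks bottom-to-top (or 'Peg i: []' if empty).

After move 1 (1->2):
Peg 0: [6, 5, 3]
Peg 1: []
Peg 2: [4, 2, 1]

After move 2 (1->1):
Peg 0: [6, 5, 3]
Peg 1: []
Peg 2: [4, 2, 1]

After move 3 (1->2):
Peg 0: [6, 5, 3]
Peg 1: []
Peg 2: [4, 2, 1]

After move 4 (0->0):
Peg 0: [6, 5, 3]
Peg 1: []
Peg 2: [4, 2, 1]

After move 5 (2->1):
Peg 0: [6, 5, 3]
Peg 1: [1]
Peg 2: [4, 2]

After move 6 (1->1):
Peg 0: [6, 5, 3]
Peg 1: [1]
Peg 2: [4, 2]

After move 7 (1->0):
Peg 0: [6, 5, 3, 1]
Peg 1: []
Peg 2: [4, 2]

After move 8 (2->1):
Peg 0: [6, 5, 3, 1]
Peg 1: [2]
Peg 2: [4]

Answer: Peg 0: [6, 5, 3, 1]
Peg 1: [2]
Peg 2: [4]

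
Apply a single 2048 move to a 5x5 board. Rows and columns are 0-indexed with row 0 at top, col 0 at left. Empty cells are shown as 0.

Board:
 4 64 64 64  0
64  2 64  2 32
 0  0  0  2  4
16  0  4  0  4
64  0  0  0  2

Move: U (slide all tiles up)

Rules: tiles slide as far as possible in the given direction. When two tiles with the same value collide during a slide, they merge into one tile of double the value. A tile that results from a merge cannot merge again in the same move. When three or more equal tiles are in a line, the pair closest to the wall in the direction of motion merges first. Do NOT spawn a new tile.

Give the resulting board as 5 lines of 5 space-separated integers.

Answer:   4  64 128  64  32
 64   2   4   4   8
 16   0   0   0   2
 64   0   0   0   0
  0   0   0   0   0

Derivation:
Slide up:
col 0: [4, 64, 0, 16, 64] -> [4, 64, 16, 64, 0]
col 1: [64, 2, 0, 0, 0] -> [64, 2, 0, 0, 0]
col 2: [64, 64, 0, 4, 0] -> [128, 4, 0, 0, 0]
col 3: [64, 2, 2, 0, 0] -> [64, 4, 0, 0, 0]
col 4: [0, 32, 4, 4, 2] -> [32, 8, 2, 0, 0]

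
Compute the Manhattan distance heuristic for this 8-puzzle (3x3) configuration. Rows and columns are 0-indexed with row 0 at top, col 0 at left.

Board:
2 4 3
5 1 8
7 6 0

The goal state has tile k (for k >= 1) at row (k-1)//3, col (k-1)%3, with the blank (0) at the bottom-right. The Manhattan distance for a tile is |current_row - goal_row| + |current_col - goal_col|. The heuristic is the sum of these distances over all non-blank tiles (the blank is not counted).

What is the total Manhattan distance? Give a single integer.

Answer: 10

Derivation:
Tile 2: (0,0)->(0,1) = 1
Tile 4: (0,1)->(1,0) = 2
Tile 3: (0,2)->(0,2) = 0
Tile 5: (1,0)->(1,1) = 1
Tile 1: (1,1)->(0,0) = 2
Tile 8: (1,2)->(2,1) = 2
Tile 7: (2,0)->(2,0) = 0
Tile 6: (2,1)->(1,2) = 2
Sum: 1 + 2 + 0 + 1 + 2 + 2 + 0 + 2 = 10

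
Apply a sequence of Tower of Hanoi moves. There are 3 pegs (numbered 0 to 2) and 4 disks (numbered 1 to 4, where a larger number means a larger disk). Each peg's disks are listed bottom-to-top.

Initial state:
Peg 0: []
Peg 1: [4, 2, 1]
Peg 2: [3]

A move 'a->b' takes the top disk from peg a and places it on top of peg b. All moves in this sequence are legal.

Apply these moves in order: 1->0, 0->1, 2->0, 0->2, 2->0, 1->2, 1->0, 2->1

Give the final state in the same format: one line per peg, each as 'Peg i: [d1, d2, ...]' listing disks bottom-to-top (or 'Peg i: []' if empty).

Answer: Peg 0: [3, 2]
Peg 1: [4, 1]
Peg 2: []

Derivation:
After move 1 (1->0):
Peg 0: [1]
Peg 1: [4, 2]
Peg 2: [3]

After move 2 (0->1):
Peg 0: []
Peg 1: [4, 2, 1]
Peg 2: [3]

After move 3 (2->0):
Peg 0: [3]
Peg 1: [4, 2, 1]
Peg 2: []

After move 4 (0->2):
Peg 0: []
Peg 1: [4, 2, 1]
Peg 2: [3]

After move 5 (2->0):
Peg 0: [3]
Peg 1: [4, 2, 1]
Peg 2: []

After move 6 (1->2):
Peg 0: [3]
Peg 1: [4, 2]
Peg 2: [1]

After move 7 (1->0):
Peg 0: [3, 2]
Peg 1: [4]
Peg 2: [1]

After move 8 (2->1):
Peg 0: [3, 2]
Peg 1: [4, 1]
Peg 2: []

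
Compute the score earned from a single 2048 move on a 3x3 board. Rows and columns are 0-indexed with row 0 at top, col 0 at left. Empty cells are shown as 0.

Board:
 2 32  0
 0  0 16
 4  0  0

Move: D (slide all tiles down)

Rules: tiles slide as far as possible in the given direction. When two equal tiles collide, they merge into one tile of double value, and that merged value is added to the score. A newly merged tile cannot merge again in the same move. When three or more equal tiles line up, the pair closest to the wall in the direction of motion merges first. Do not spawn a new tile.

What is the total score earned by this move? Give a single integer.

Answer: 0

Derivation:
Slide down:
col 0: [2, 0, 4] -> [0, 2, 4]  score +0 (running 0)
col 1: [32, 0, 0] -> [0, 0, 32]  score +0 (running 0)
col 2: [0, 16, 0] -> [0, 0, 16]  score +0 (running 0)
Board after move:
 0  0  0
 2  0  0
 4 32 16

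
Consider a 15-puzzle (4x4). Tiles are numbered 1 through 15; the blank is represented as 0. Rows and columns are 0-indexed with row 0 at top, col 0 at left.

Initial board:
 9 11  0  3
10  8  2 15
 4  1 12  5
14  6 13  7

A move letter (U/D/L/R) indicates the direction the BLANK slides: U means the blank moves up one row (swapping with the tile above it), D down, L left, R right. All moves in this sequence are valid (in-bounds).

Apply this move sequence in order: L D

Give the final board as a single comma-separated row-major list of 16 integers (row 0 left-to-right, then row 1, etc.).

Answer: 9, 8, 11, 3, 10, 0, 2, 15, 4, 1, 12, 5, 14, 6, 13, 7

Derivation:
After move 1 (L):
 9  0 11  3
10  8  2 15
 4  1 12  5
14  6 13  7

After move 2 (D):
 9  8 11  3
10  0  2 15
 4  1 12  5
14  6 13  7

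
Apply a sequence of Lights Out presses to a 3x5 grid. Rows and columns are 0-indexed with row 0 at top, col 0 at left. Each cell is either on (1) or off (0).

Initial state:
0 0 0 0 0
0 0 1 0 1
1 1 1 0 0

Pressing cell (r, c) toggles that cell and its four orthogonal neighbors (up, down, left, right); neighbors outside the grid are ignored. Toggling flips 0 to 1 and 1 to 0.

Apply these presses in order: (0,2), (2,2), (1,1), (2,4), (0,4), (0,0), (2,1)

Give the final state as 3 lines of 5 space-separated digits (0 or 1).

After press 1 at (0,2):
0 1 1 1 0
0 0 0 0 1
1 1 1 0 0

After press 2 at (2,2):
0 1 1 1 0
0 0 1 0 1
1 0 0 1 0

After press 3 at (1,1):
0 0 1 1 0
1 1 0 0 1
1 1 0 1 0

After press 4 at (2,4):
0 0 1 1 0
1 1 0 0 0
1 1 0 0 1

After press 5 at (0,4):
0 0 1 0 1
1 1 0 0 1
1 1 0 0 1

After press 6 at (0,0):
1 1 1 0 1
0 1 0 0 1
1 1 0 0 1

After press 7 at (2,1):
1 1 1 0 1
0 0 0 0 1
0 0 1 0 1

Answer: 1 1 1 0 1
0 0 0 0 1
0 0 1 0 1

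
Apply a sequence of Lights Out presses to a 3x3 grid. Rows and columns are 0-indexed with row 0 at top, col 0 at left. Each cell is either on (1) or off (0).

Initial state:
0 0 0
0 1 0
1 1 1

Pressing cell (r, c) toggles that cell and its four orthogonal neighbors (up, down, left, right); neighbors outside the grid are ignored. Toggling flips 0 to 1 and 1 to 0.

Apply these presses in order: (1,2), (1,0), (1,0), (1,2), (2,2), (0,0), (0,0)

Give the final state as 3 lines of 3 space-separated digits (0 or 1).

After press 1 at (1,2):
0 0 1
0 0 1
1 1 0

After press 2 at (1,0):
1 0 1
1 1 1
0 1 0

After press 3 at (1,0):
0 0 1
0 0 1
1 1 0

After press 4 at (1,2):
0 0 0
0 1 0
1 1 1

After press 5 at (2,2):
0 0 0
0 1 1
1 0 0

After press 6 at (0,0):
1 1 0
1 1 1
1 0 0

After press 7 at (0,0):
0 0 0
0 1 1
1 0 0

Answer: 0 0 0
0 1 1
1 0 0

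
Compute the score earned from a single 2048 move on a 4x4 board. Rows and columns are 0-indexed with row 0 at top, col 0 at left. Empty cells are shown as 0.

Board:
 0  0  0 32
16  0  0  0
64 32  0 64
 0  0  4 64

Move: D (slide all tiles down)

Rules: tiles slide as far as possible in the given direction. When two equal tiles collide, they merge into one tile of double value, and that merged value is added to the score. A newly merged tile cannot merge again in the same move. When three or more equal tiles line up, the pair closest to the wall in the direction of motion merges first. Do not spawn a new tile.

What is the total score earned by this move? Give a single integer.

Slide down:
col 0: [0, 16, 64, 0] -> [0, 0, 16, 64]  score +0 (running 0)
col 1: [0, 0, 32, 0] -> [0, 0, 0, 32]  score +0 (running 0)
col 2: [0, 0, 0, 4] -> [0, 0, 0, 4]  score +0 (running 0)
col 3: [32, 0, 64, 64] -> [0, 0, 32, 128]  score +128 (running 128)
Board after move:
  0   0   0   0
  0   0   0   0
 16   0   0  32
 64  32   4 128

Answer: 128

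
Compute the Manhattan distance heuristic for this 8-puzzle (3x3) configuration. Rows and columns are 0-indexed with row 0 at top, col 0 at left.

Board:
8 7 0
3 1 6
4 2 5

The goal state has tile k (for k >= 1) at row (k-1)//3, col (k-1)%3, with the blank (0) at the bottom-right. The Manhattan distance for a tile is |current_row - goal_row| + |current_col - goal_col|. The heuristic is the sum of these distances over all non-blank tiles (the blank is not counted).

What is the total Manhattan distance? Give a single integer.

Answer: 16

Derivation:
Tile 8: (0,0)->(2,1) = 3
Tile 7: (0,1)->(2,0) = 3
Tile 3: (1,0)->(0,2) = 3
Tile 1: (1,1)->(0,0) = 2
Tile 6: (1,2)->(1,2) = 0
Tile 4: (2,0)->(1,0) = 1
Tile 2: (2,1)->(0,1) = 2
Tile 5: (2,2)->(1,1) = 2
Sum: 3 + 3 + 3 + 2 + 0 + 1 + 2 + 2 = 16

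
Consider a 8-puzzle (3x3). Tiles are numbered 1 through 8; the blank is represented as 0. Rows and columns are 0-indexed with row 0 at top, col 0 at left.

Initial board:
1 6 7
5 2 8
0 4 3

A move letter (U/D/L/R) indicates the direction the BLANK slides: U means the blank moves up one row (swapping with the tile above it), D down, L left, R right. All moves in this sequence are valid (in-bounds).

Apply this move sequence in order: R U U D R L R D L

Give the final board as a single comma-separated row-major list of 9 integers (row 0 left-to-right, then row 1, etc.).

After move 1 (R):
1 6 7
5 2 8
4 0 3

After move 2 (U):
1 6 7
5 0 8
4 2 3

After move 3 (U):
1 0 7
5 6 8
4 2 3

After move 4 (D):
1 6 7
5 0 8
4 2 3

After move 5 (R):
1 6 7
5 8 0
4 2 3

After move 6 (L):
1 6 7
5 0 8
4 2 3

After move 7 (R):
1 6 7
5 8 0
4 2 3

After move 8 (D):
1 6 7
5 8 3
4 2 0

After move 9 (L):
1 6 7
5 8 3
4 0 2

Answer: 1, 6, 7, 5, 8, 3, 4, 0, 2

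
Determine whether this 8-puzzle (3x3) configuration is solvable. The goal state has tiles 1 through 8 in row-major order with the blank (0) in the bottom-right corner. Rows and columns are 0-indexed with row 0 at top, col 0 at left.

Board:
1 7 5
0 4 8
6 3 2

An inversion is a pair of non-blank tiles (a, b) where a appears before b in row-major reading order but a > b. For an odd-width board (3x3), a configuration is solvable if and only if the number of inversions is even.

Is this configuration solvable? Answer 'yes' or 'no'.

Answer: yes

Derivation:
Inversions (pairs i<j in row-major order where tile[i] > tile[j] > 0): 16
16 is even, so the puzzle is solvable.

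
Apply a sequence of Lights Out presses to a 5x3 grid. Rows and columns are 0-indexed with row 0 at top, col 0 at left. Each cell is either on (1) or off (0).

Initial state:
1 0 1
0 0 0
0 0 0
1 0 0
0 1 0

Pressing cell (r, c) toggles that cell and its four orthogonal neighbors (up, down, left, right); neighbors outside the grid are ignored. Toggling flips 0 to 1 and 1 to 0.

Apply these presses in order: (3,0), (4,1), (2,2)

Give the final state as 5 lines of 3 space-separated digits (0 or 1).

After press 1 at (3,0):
1 0 1
0 0 0
1 0 0
0 1 0
1 1 0

After press 2 at (4,1):
1 0 1
0 0 0
1 0 0
0 0 0
0 0 1

After press 3 at (2,2):
1 0 1
0 0 1
1 1 1
0 0 1
0 0 1

Answer: 1 0 1
0 0 1
1 1 1
0 0 1
0 0 1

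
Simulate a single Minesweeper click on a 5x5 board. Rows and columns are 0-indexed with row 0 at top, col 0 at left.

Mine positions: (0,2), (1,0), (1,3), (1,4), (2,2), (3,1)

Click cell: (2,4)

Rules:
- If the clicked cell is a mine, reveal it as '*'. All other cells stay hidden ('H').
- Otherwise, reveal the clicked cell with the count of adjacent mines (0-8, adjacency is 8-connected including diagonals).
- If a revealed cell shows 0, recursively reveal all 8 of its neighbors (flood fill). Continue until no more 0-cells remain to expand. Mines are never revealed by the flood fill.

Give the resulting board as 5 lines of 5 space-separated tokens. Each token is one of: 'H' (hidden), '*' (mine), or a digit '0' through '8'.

H H H H H
H H H H H
H H H H 2
H H H H H
H H H H H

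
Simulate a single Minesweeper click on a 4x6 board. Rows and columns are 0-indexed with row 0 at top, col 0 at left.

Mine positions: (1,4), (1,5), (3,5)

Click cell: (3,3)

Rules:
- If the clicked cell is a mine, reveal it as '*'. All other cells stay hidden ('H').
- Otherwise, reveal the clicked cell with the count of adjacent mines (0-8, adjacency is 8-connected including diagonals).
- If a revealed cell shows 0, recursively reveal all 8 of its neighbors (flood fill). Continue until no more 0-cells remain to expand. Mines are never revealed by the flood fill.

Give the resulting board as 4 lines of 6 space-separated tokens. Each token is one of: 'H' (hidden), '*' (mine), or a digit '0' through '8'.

0 0 0 1 H H
0 0 0 1 H H
0 0 0 1 3 H
0 0 0 0 1 H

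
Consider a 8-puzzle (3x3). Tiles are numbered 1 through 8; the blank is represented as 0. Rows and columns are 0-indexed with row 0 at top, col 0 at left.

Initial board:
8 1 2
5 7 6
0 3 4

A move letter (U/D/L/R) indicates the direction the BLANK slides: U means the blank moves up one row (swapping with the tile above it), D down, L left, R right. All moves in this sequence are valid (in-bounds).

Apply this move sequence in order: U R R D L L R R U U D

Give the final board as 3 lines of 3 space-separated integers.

Answer: 8 1 2
7 6 0
5 3 4

Derivation:
After move 1 (U):
8 1 2
0 7 6
5 3 4

After move 2 (R):
8 1 2
7 0 6
5 3 4

After move 3 (R):
8 1 2
7 6 0
5 3 4

After move 4 (D):
8 1 2
7 6 4
5 3 0

After move 5 (L):
8 1 2
7 6 4
5 0 3

After move 6 (L):
8 1 2
7 6 4
0 5 3

After move 7 (R):
8 1 2
7 6 4
5 0 3

After move 8 (R):
8 1 2
7 6 4
5 3 0

After move 9 (U):
8 1 2
7 6 0
5 3 4

After move 10 (U):
8 1 0
7 6 2
5 3 4

After move 11 (D):
8 1 2
7 6 0
5 3 4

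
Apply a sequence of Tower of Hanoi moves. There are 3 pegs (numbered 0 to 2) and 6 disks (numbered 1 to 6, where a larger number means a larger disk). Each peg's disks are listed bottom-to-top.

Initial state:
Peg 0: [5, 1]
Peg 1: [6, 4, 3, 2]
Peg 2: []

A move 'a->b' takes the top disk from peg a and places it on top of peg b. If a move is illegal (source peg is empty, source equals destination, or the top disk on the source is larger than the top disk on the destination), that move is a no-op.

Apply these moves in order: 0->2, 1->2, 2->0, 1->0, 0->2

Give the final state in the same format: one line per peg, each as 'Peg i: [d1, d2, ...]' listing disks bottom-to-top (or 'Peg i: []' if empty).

After move 1 (0->2):
Peg 0: [5]
Peg 1: [6, 4, 3, 2]
Peg 2: [1]

After move 2 (1->2):
Peg 0: [5]
Peg 1: [6, 4, 3, 2]
Peg 2: [1]

After move 3 (2->0):
Peg 0: [5, 1]
Peg 1: [6, 4, 3, 2]
Peg 2: []

After move 4 (1->0):
Peg 0: [5, 1]
Peg 1: [6, 4, 3, 2]
Peg 2: []

After move 5 (0->2):
Peg 0: [5]
Peg 1: [6, 4, 3, 2]
Peg 2: [1]

Answer: Peg 0: [5]
Peg 1: [6, 4, 3, 2]
Peg 2: [1]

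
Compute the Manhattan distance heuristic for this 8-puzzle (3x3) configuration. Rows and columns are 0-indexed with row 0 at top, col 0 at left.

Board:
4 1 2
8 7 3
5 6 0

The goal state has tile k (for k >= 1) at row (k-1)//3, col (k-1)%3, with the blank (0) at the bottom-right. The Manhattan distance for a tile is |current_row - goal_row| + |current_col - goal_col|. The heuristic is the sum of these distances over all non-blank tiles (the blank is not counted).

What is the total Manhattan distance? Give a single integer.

Tile 4: (0,0)->(1,0) = 1
Tile 1: (0,1)->(0,0) = 1
Tile 2: (0,2)->(0,1) = 1
Tile 8: (1,0)->(2,1) = 2
Tile 7: (1,1)->(2,0) = 2
Tile 3: (1,2)->(0,2) = 1
Tile 5: (2,0)->(1,1) = 2
Tile 6: (2,1)->(1,2) = 2
Sum: 1 + 1 + 1 + 2 + 2 + 1 + 2 + 2 = 12

Answer: 12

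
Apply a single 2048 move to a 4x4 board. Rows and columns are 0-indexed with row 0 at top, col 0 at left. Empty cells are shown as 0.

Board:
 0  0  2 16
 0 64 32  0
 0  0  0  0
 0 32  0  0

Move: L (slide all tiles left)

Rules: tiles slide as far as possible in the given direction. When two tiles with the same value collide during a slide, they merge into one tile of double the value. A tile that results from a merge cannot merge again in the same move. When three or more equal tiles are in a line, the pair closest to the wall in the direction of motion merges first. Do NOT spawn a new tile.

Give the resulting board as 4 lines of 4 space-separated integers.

Answer:  2 16  0  0
64 32  0  0
 0  0  0  0
32  0  0  0

Derivation:
Slide left:
row 0: [0, 0, 2, 16] -> [2, 16, 0, 0]
row 1: [0, 64, 32, 0] -> [64, 32, 0, 0]
row 2: [0, 0, 0, 0] -> [0, 0, 0, 0]
row 3: [0, 32, 0, 0] -> [32, 0, 0, 0]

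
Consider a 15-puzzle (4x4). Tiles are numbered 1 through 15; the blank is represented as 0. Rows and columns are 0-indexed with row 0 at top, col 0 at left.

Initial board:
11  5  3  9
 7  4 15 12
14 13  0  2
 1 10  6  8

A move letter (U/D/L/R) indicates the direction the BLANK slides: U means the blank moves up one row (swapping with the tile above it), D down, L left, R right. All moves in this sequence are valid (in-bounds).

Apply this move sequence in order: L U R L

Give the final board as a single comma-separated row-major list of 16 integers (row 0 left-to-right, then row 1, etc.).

After move 1 (L):
11  5  3  9
 7  4 15 12
14  0 13  2
 1 10  6  8

After move 2 (U):
11  5  3  9
 7  0 15 12
14  4 13  2
 1 10  6  8

After move 3 (R):
11  5  3  9
 7 15  0 12
14  4 13  2
 1 10  6  8

After move 4 (L):
11  5  3  9
 7  0 15 12
14  4 13  2
 1 10  6  8

Answer: 11, 5, 3, 9, 7, 0, 15, 12, 14, 4, 13, 2, 1, 10, 6, 8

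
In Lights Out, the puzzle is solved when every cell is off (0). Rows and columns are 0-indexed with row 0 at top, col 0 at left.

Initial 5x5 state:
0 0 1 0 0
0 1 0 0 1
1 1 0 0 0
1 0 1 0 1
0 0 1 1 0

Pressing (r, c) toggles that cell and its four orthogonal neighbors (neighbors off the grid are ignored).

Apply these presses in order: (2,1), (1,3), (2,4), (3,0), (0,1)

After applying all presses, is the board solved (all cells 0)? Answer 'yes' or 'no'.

After press 1 at (2,1):
0 0 1 0 0
0 0 0 0 1
0 0 1 0 0
1 1 1 0 1
0 0 1 1 0

After press 2 at (1,3):
0 0 1 1 0
0 0 1 1 0
0 0 1 1 0
1 1 1 0 1
0 0 1 1 0

After press 3 at (2,4):
0 0 1 1 0
0 0 1 1 1
0 0 1 0 1
1 1 1 0 0
0 0 1 1 0

After press 4 at (3,0):
0 0 1 1 0
0 0 1 1 1
1 0 1 0 1
0 0 1 0 0
1 0 1 1 0

After press 5 at (0,1):
1 1 0 1 0
0 1 1 1 1
1 0 1 0 1
0 0 1 0 0
1 0 1 1 0

Lights still on: 14

Answer: no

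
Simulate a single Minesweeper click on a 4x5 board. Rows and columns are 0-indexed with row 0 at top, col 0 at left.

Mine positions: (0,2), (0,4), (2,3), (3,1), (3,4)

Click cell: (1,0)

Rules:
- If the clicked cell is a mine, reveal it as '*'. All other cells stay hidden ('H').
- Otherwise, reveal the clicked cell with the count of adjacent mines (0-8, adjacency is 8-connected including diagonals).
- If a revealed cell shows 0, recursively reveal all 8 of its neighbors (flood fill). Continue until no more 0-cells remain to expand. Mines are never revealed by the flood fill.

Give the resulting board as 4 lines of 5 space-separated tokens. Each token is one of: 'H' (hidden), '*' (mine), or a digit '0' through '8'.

0 1 H H H
0 1 H H H
1 1 H H H
H H H H H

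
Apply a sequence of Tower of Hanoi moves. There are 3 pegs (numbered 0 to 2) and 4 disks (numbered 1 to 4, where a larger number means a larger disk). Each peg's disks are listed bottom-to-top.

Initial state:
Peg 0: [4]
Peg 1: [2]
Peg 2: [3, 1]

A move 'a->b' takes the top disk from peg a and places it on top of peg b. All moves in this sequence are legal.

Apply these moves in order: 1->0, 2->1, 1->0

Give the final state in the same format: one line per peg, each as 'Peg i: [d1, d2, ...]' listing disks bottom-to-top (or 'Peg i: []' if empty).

Answer: Peg 0: [4, 2, 1]
Peg 1: []
Peg 2: [3]

Derivation:
After move 1 (1->0):
Peg 0: [4, 2]
Peg 1: []
Peg 2: [3, 1]

After move 2 (2->1):
Peg 0: [4, 2]
Peg 1: [1]
Peg 2: [3]

After move 3 (1->0):
Peg 0: [4, 2, 1]
Peg 1: []
Peg 2: [3]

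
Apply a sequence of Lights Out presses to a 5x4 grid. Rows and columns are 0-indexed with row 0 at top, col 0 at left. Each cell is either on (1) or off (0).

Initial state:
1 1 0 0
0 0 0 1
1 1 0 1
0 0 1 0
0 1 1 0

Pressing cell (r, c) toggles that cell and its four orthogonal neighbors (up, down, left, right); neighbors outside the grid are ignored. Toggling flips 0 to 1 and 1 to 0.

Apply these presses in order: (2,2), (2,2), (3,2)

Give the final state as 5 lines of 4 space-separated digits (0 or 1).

After press 1 at (2,2):
1 1 0 0
0 0 1 1
1 0 1 0
0 0 0 0
0 1 1 0

After press 2 at (2,2):
1 1 0 0
0 0 0 1
1 1 0 1
0 0 1 0
0 1 1 0

After press 3 at (3,2):
1 1 0 0
0 0 0 1
1 1 1 1
0 1 0 1
0 1 0 0

Answer: 1 1 0 0
0 0 0 1
1 1 1 1
0 1 0 1
0 1 0 0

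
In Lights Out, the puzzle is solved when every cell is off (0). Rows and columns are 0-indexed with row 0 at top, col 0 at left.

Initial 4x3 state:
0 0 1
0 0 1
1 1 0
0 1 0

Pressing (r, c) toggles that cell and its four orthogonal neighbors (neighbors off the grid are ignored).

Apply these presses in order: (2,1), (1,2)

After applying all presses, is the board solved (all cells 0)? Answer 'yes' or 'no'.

After press 1 at (2,1):
0 0 1
0 1 1
0 0 1
0 0 0

After press 2 at (1,2):
0 0 0
0 0 0
0 0 0
0 0 0

Lights still on: 0

Answer: yes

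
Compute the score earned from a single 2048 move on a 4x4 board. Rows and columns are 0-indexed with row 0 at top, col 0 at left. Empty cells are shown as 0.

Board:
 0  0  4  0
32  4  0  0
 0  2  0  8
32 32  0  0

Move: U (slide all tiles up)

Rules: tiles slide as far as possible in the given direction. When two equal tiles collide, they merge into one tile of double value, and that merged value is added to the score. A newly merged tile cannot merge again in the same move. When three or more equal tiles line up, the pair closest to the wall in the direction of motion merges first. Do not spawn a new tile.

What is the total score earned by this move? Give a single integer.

Answer: 64

Derivation:
Slide up:
col 0: [0, 32, 0, 32] -> [64, 0, 0, 0]  score +64 (running 64)
col 1: [0, 4, 2, 32] -> [4, 2, 32, 0]  score +0 (running 64)
col 2: [4, 0, 0, 0] -> [4, 0, 0, 0]  score +0 (running 64)
col 3: [0, 0, 8, 0] -> [8, 0, 0, 0]  score +0 (running 64)
Board after move:
64  4  4  8
 0  2  0  0
 0 32  0  0
 0  0  0  0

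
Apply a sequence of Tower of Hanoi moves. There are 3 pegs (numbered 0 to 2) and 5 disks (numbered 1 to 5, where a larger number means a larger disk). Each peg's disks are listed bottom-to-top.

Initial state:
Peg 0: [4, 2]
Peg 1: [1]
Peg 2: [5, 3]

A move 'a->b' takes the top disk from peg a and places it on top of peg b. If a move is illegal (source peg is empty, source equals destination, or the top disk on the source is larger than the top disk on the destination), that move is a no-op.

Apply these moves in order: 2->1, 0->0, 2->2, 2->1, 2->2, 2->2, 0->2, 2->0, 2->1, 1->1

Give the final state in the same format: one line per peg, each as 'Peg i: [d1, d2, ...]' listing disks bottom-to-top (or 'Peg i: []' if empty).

After move 1 (2->1):
Peg 0: [4, 2]
Peg 1: [1]
Peg 2: [5, 3]

After move 2 (0->0):
Peg 0: [4, 2]
Peg 1: [1]
Peg 2: [5, 3]

After move 3 (2->2):
Peg 0: [4, 2]
Peg 1: [1]
Peg 2: [5, 3]

After move 4 (2->1):
Peg 0: [4, 2]
Peg 1: [1]
Peg 2: [5, 3]

After move 5 (2->2):
Peg 0: [4, 2]
Peg 1: [1]
Peg 2: [5, 3]

After move 6 (2->2):
Peg 0: [4, 2]
Peg 1: [1]
Peg 2: [5, 3]

After move 7 (0->2):
Peg 0: [4]
Peg 1: [1]
Peg 2: [5, 3, 2]

After move 8 (2->0):
Peg 0: [4, 2]
Peg 1: [1]
Peg 2: [5, 3]

After move 9 (2->1):
Peg 0: [4, 2]
Peg 1: [1]
Peg 2: [5, 3]

After move 10 (1->1):
Peg 0: [4, 2]
Peg 1: [1]
Peg 2: [5, 3]

Answer: Peg 0: [4, 2]
Peg 1: [1]
Peg 2: [5, 3]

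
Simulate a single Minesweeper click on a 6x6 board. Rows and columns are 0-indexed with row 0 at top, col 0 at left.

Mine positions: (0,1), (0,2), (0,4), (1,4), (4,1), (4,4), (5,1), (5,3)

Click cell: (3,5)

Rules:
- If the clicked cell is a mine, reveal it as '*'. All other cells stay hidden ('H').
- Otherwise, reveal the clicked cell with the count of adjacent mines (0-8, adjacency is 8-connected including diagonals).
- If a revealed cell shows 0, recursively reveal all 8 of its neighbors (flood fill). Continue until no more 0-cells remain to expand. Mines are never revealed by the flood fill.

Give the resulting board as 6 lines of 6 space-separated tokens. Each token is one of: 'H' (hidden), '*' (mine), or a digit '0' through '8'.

H H H H H H
H H H H H H
H H H H H H
H H H H H 1
H H H H H H
H H H H H H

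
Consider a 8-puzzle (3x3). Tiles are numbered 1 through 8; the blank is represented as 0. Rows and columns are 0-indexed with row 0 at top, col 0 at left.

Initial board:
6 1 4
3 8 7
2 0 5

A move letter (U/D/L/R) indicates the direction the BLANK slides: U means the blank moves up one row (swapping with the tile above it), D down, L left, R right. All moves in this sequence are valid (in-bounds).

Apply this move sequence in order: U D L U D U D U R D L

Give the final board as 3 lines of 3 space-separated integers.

After move 1 (U):
6 1 4
3 0 7
2 8 5

After move 2 (D):
6 1 4
3 8 7
2 0 5

After move 3 (L):
6 1 4
3 8 7
0 2 5

After move 4 (U):
6 1 4
0 8 7
3 2 5

After move 5 (D):
6 1 4
3 8 7
0 2 5

After move 6 (U):
6 1 4
0 8 7
3 2 5

After move 7 (D):
6 1 4
3 8 7
0 2 5

After move 8 (U):
6 1 4
0 8 7
3 2 5

After move 9 (R):
6 1 4
8 0 7
3 2 5

After move 10 (D):
6 1 4
8 2 7
3 0 5

After move 11 (L):
6 1 4
8 2 7
0 3 5

Answer: 6 1 4
8 2 7
0 3 5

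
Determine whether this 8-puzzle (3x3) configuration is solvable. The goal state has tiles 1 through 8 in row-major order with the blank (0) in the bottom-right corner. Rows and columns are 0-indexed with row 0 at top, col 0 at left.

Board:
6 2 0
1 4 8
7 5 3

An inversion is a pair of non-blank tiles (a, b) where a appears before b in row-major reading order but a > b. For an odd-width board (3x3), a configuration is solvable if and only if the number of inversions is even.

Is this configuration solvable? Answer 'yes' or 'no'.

Answer: no

Derivation:
Inversions (pairs i<j in row-major order where tile[i] > tile[j] > 0): 13
13 is odd, so the puzzle is not solvable.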